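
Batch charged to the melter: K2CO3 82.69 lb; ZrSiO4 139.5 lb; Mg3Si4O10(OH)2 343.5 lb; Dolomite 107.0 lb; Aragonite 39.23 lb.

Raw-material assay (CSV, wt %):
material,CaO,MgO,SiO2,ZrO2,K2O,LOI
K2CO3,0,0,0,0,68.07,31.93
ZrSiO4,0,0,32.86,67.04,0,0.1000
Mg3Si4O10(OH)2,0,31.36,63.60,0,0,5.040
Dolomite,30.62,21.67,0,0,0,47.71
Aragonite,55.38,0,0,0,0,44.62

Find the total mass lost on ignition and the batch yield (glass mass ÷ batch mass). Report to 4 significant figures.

LOI loss = 112.4 lb; glass = 599.5 lb; yield = 84.21%

All internal work keeps full float precision through the solve — mid-chain values are printed rounded off to 4 significant figures as written; each reported value carries a single rounding — the derived quantities (glass mass, the yield, five oxide percentages, LOI, totals) are re-derived using the weight values per 599.5 lb of glass in exact precision, as given in the problem or answer text.
Each material's LOI contribution:
  K2CO3: 82.69 × 0.3193 = 26.40 lb
  ZrSiO4: 139.5 × 0.001000 = 0.1395 lb
  Mg3Si4O10(OH)2: 343.5 × 0.05040 = 17.31 lb
  Dolomite: 107.0 × 0.4771 = 51.05 lb
  Aragonite: 39.23 × 0.4462 = 17.50 lb
Total LOI = 112.4 lb
Glass = batch − LOI = 711.9 − 112.4 = 599.5 lb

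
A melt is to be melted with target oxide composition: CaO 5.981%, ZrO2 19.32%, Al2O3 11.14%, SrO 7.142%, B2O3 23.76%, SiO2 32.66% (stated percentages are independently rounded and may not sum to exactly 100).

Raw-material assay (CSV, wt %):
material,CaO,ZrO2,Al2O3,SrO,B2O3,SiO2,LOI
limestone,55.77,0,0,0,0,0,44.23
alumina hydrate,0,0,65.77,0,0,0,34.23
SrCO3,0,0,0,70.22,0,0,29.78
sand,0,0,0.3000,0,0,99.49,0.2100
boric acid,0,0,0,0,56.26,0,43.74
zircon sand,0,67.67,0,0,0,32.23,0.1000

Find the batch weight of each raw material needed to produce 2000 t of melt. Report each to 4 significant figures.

Batch per 2000 t melt:
  limestone: 214.5 t
  alumina hydrate: 336.6 t
  SrCO3: 203.4 t
  sand: 471.6 t
  boric acid: 844.6 t
  zircon sand: 571.0 t
Total batch = 2642 t; LOI loss = 641.7 t; yield = 75.71%

The intermediate values are displayed, with 4-significant-figure rounding, in the working; all arithmetic carries full float precision end to end — exactly one rounding lands on each reported number; all derived quantities are re-derived at full precision (yield, ignition loss, glass mass, the six compositions, totals) starting from the weights at 2000 t of glass, exactly as shown in problem or answer.
Oxide-by-oxide targets in 2000 t melt:
  CaO: 5.981% × 2000 = 119.6 t
  ZrO2: 19.32% × 2000 = 386.4 t
  Al2O3: 11.14% × 2000 = 222.8 t
  SrO: 7.142% × 2000 = 142.8 t
  B2O3: 23.76% × 2000 = 475.2 t
  SiO2: 32.66% × 2000 = 653.2 t
A balance pass over the oxides, on the weights just shown, for the quoted basis mass (sum by sum, the targets are met modulo rounding of the values):
  CaO: 214.5·0.5577 = 119.6 t (target 119.6 t)
  ZrO2: 571.0·0.6767 = 386.4 t (target 386.4 t)
  Al2O3: 336.6·0.6577 + 471.6·0.003000 = 222.8 t (target 222.8 t)
  SrO: 203.4·0.7022 = 142.8 t (target 142.8 t)
  B2O3: 844.6·0.5626 = 475.2 t (target 475.2 t)
  SiO2: 471.6·0.9949 + 571.0·0.3223 = 653.2 t (target 653.2 t)
Glass-mass sanity pass: batch total minus LOI = 2000 t (per-oxide target masses sum to 2000 t; stated basis 2000 t — any gap is answer rounding).
Batch grand total — Σ batch = 2642 t; the LOI term Σ batch·LOI equals 641.7 t; yield, glass over the total, = 75.71%.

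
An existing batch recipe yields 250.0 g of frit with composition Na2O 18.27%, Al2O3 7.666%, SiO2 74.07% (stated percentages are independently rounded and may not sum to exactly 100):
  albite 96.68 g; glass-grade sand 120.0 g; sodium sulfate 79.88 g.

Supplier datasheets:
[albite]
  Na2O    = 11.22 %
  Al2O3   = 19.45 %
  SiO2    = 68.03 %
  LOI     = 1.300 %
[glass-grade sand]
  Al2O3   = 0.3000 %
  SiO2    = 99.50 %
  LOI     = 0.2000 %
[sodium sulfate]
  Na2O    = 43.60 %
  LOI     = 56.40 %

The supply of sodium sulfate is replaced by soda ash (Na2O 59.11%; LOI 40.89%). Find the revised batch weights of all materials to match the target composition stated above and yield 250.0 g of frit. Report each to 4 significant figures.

Revised batch per 250.0 g frit:
  albite: 96.68 g
  glass-grade sand: 120.0 g
  soda ash: 58.92 g
Total batch = 275.6 g; LOI loss = 25.59 g

Intermediates are displayed rounded off to 4 significant figures within the worked lines; all internal work holds exact precision through the solve. Every reported value is rounded just once. The derived quantities are re-derived from the batch weights on 250.0 g of glass at full precision (yield, glass mass, the three compositions, ignition loss, the totals) as set out in the problem or the answer.
Per-oxide target masses for 250.0 g frit:
  Na2O: 18.27% × 250.0 = 45.68 g
  Al2O3: 7.666% × 250.0 = 19.16 g
  SiO2: 74.07% × 250.0 = 185.2 g
Per-oxide balance check given the weights on record, against the basis in use (target by target, the sums agree once rounding is allowed for):
  Na2O: 96.68·0.1122 + 58.92·0.5911 = 45.68 g (target 45.68 g)
  Al2O3: 96.68·0.1945 + 120.0·0.003000 = 19.16 g (target 19.16 g)
  SiO2: 96.68·0.6803 + 120.0·0.9950 = 185.2 g (target 185.2 g)
Glass-mass closure: total charge less LOI = 250.0 g (the targets, summed, come to 250.0 g; against the stated basis, 250.0 g — any gap is answer rounding).
Total batch = Σ batch = 275.6 g; LOI removed, Σ of batch·LOI: 25.59 g; the yield ratio, glass ÷ batch: 90.72%.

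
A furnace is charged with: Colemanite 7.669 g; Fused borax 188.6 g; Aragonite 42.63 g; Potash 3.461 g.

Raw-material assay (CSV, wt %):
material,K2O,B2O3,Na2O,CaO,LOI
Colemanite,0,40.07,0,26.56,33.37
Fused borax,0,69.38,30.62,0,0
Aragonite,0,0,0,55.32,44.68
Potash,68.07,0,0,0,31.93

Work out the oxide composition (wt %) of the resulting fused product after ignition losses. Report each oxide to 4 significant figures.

Mid-chain values are displayed (rounded to four significant digits) between the steps — the working math holds exact precision in every operation — a single rounding yields every reported value — derived quantities (ignition loss, the yield, the four compositions, totals, glass mass) are carried from the weighed amounts on 219.6 g of glass at exact precision, as given in the problem or the answer.
What the batch supplies per oxide:
  K2O: 3.461·0.6807 = 2.356 g
  B2O3: 7.669·0.4007 + 188.6·0.6938 = 133.9 g
  Na2O: 188.6·0.3062 = 57.75 g
  CaO: 7.669·0.2656 + 42.63·0.5532 = 25.62 g
LOI: 7.669·0.3337 + 42.63·0.4468 + 3.461·0.3193 = 22.71 g
Glass mass = batch − LOI = 242.4 − 22.71 = 219.6 g (consistent with Σ oxide mass)
wt % = 100 × oxide mass / glass mass

Glass mass = 219.6 g (batch 242.4 − LOI 22.71).
Composition: K2O 1.073%, B2O3 60.97%, Na2O 26.29%, CaO 11.66%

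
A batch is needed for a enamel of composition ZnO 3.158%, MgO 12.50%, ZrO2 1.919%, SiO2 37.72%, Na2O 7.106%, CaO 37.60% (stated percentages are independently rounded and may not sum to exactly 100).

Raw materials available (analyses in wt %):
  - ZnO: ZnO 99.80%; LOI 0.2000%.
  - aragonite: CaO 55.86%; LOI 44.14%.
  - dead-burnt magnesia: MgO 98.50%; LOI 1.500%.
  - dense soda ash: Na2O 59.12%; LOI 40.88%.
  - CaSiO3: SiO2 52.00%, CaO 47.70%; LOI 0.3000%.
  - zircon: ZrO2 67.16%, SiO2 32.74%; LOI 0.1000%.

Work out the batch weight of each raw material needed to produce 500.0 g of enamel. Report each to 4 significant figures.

Intermediates are displayed (rounded to 4 significant digits) across the worked steps. The whole derivation keeps full float precision at all times. Every reported result is rounded just once — all derived quantities are rebuilt in exact precision (LOI, glass mass, the totals, yield, six oxide percentages) from the batch weights per 500.0 g of glass, exactly as shown in either problem or answer.
The oxide mass targets at 500.0 g enamel:
  ZnO: 3.158% × 500.0 = 15.79 g
  MgO: 12.50% × 500.0 = 62.50 g
  ZrO2: 1.919% × 500.0 = 9.595 g
  SiO2: 37.72% × 500.0 = 188.6 g
  Na2O: 7.106% × 500.0 = 35.53 g
  CaO: 37.60% × 500.0 = 188.0 g
A balance pass over the oxides, per the reported batch figures, against the basis in use (sum by sum, the targets are met exact up to rounding of places):
  ZnO: 15.82·0.9980 = 15.79 g (target 15.79 g)
  MgO: 63.45·0.9850 = 62.50 g (target 62.50 g)
  ZrO2: 14.29·0.6716 = 9.597 g (target 9.595 g)
  SiO2: 353.7·0.5200 + 14.29·0.3274 = 188.6 g (target 188.6 g)
  Na2O: 60.10·0.5912 = 35.53 g (target 35.53 g)
  CaO: 34.53·0.5586 + 353.7·0.4770 = 188.0 g (target 188.0 g)
Glass-mass bookkeeping: net batch after ignition = 500.0 g (targets for the oxides total 500.0 g; basis as stated: 500.0 g — deltas are rounding alone).
Whole-batch sum: Σ batch = 541.9 g; loss to ignition Σ batch·LOI = 41.87 g; yield, glass over the total, = 92.27%.

Batch per 500.0 g enamel:
  ZnO: 15.82 g
  aragonite: 34.53 g
  dead-burnt magnesia: 63.45 g
  dense soda ash: 60.10 g
  CaSiO3: 353.7 g
  zircon: 14.29 g
Total batch = 541.9 g; LOI loss = 41.87 g; yield = 92.27%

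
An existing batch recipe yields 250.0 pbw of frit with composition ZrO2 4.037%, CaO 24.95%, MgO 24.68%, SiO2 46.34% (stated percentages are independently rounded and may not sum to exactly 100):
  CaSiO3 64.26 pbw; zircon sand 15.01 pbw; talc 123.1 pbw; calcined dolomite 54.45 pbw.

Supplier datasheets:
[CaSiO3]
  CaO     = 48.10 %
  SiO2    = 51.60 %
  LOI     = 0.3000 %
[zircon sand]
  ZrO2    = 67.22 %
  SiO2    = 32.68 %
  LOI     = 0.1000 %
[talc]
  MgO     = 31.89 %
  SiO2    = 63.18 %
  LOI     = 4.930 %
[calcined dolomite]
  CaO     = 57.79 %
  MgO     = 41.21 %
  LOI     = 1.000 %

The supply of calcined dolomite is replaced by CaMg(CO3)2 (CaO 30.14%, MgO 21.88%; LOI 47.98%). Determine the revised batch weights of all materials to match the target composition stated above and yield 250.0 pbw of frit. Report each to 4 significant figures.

In-progress results appear with 4-significant-digit rounding in the printout — each numeric step holds full float precision in every operation — every reported result undergoes a single rounding. Derived quantities (LOI, glass mass, the totals, yield, four oxide percentages) are recomputed at full precision from the weighed amounts at 250.0 pbw of glass exactly as printed in question or answer.
Target oxide masses per 250.0 pbw frit:
  ZrO2: 4.037% × 250.0 = 10.09 pbw
  CaO: 24.95% × 250.0 = 62.38 pbw
  MgO: 24.68% × 250.0 = 61.70 pbw
  SiO2: 46.34% × 250.0 = 115.8 pbw
Oxide-by-oxide audit per the reported batch figures, relative to the basis at hand (target by target, the sums agree exact up to rounding of places):
  ZrO2: 15.01·0.6722 = 10.09 pbw (target 10.09 pbw)
  CaO: 64.92·0.4810 + 103.3·0.3014 = 62.36 pbw (target 62.38 pbw)
  MgO: 122.6·0.3189 + 103.3·0.2188 = 61.70 pbw (target 61.70 pbw)
  SiO2: 64.92·0.5160 + 15.01·0.3268 + 122.6·0.6318 = 115.9 pbw (target 115.8 pbw)
Glass-mass bookkeeping: batch total minus LOI = 250.0 pbw (the Σ of target masses is 250.0 pbw; versus the stated basis of 250.0 pbw — differing by rounding only).
Total batch = Σ batch = 305.8 pbw; LOI loss = Σ batch·LOI = 55.82 pbw; as yield: glass ÷ batch → 81.75%.

Revised batch per 250.0 pbw frit:
  CaSiO3: 64.92 pbw
  zircon sand: 15.01 pbw
  talc: 122.6 pbw
  CaMg(CO3)2: 103.3 pbw
Total batch = 305.8 pbw; LOI loss = 55.82 pbw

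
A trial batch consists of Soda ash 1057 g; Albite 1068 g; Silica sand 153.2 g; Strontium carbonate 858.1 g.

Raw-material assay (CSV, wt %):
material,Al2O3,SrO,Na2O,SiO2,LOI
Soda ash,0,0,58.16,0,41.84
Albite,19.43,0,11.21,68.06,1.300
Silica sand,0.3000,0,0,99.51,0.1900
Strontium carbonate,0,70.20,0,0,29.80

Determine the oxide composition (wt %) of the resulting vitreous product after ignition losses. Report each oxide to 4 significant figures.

Glass mass = 2424 g (batch 3136 − LOI 712.1).
Composition: Al2O3 8.579%, SrO 24.85%, Na2O 30.30%, SiO2 36.27%

The intermediate values are printed, rounded to four significant figures, between the steps — all arithmetic keeps full float precision in every operation. Exactly one rounding is applied to each reported figure — the derived quantities, which include the totals, ignition loss, yield, net glass mass, four oxide percentages, are recomputed at full precision, as quoted within the problem or the answer, starting from the weights at 2424 g of glass.
Per-oxide mass from batch:
  Al2O3: 1068·0.1943 + 153.2·0.003000 = 208.0 g
  SrO: 858.1·0.7020 = 602.4 g
  Na2O: 1057·0.5816 + 1068·0.1121 = 734.5 g
  SiO2: 1068·0.6806 + 153.2·0.9951 = 879.3 g
LOI: 1057·0.4184 + 1068·0.01300 + 153.2·0.001900 + 858.1·0.2980 = 712.1 g
Glass = total batch minus LOI = 3136 − 712.1 = 2424 g (= Σ oxide masses)
each oxide over glass, ×100, is wt %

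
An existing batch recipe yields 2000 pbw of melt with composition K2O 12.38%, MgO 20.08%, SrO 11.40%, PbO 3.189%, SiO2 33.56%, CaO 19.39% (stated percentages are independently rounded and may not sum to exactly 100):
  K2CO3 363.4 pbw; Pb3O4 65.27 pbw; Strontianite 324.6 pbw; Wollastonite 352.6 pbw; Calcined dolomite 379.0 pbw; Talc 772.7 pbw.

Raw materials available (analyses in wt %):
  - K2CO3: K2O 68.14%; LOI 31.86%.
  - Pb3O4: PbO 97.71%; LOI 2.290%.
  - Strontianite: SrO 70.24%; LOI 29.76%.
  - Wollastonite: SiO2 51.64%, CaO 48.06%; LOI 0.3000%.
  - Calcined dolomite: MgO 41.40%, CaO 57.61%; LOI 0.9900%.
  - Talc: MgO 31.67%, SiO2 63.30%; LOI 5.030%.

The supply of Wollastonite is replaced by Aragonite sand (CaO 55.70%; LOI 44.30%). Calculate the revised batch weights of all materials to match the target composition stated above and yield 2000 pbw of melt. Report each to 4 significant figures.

Working values appear rounded off to 4 significant digits when written out — all arithmetic holds full precision at all times. Exactly one rounding lands on each reported value. The derived quantities, including totals, six oxide percentages, yield, LOI, glass mass, are recomputed using the weight values at 2000 pbw of glass at exact precision precisely as stated by problem or answer.
Per-oxide target masses for 2000 pbw melt:
  K2O: 12.38% × 2000 = 247.6 pbw
  MgO: 20.08% × 2000 = 401.6 pbw
  SrO: 11.40% × 2000 = 228.0 pbw
  PbO: 3.189% × 2000 = 63.78 pbw
  SiO2: 33.56% × 2000 = 671.2 pbw
  CaO: 19.39% × 2000 = 387.8 pbw
Sums-versus-targets review using the reported weights, per the basis as stated (each sum matches its target mass inside rounding margins):
  K2O: 363.4·0.6814 = 247.6 pbw (target 247.6 pbw)
  MgO: 158.9·0.4140 + 1060·0.3167 = 401.5 pbw (target 401.6 pbw)
  SrO: 324.6·0.7024 = 228.0 pbw (target 228.0 pbw)
  PbO: 65.27·0.9771 = 63.78 pbw (target 63.78 pbw)
  SiO2: 1060·0.6330 = 671.0 pbw (target 671.2 pbw)
  CaO: 531.9·0.5570 + 158.9·0.5761 = 387.8 pbw (target 387.8 pbw)
Glass-mass closure: whole batch net of LOI = 2000 pbw (per-oxide target masses sum to 2000 pbw; versus the stated basis of 2000 pbw — differing by rounding only).
Summing the batch: Σ batch = 2504 pbw; loss to ignition Σ batch·LOI = 504.4 pbw; yield: glass divided by total = 79.86%.

Revised batch per 2000 pbw melt:
  K2CO3: 363.4 pbw
  Pb3O4: 65.27 pbw
  Strontianite: 324.6 pbw
  Aragonite sand: 531.9 pbw
  Calcined dolomite: 158.9 pbw
  Talc: 1060 pbw
Total batch = 2504 pbw; LOI loss = 504.4 pbw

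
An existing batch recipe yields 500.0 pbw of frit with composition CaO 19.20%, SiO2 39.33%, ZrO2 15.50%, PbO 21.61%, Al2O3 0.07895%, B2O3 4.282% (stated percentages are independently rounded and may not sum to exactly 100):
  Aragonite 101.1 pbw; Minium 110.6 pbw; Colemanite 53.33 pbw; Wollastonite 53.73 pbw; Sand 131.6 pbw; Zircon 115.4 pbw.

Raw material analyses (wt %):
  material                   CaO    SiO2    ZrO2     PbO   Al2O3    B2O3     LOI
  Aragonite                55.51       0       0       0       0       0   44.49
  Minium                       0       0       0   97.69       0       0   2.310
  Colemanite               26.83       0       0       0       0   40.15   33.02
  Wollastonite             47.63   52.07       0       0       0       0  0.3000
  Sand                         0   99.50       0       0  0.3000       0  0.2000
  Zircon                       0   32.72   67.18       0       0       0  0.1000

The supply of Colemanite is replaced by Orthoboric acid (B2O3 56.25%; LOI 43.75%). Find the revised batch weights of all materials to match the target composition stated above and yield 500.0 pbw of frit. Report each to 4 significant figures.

In-progress results are printed rounded to 4 significant figures in the printout. The working math keeps full precision from start to finish; exactly one rounding lands on each reported figure; derived quantities, including totals, glass mass, six oxide percentages, LOI, yield, are computed using the weight values per 500.0 pbw of glass at full float precision precisely as stated by the problem or the answer.
Per-oxide target masses for 500.0 pbw frit:
  CaO: 19.20% × 500.0 = 96.00 pbw
  SiO2: 39.33% × 500.0 = 196.6 pbw
  ZrO2: 15.50% × 500.0 = 77.50 pbw
  PbO: 21.61% × 500.0 = 108.0 pbw
  Al2O3: 0.07895% × 500.0 = 0.3948 pbw
  B2O3: 4.282% × 500.0 = 21.41 pbw
Mass-balance tally per oxide on the weights just shown, versus the basis set out (each sum matches its target mass within answer rounding):
  CaO: 126.8·0.5551 + 53.73·0.4763 = 95.98 pbw (target 96.00 pbw)
  SiO2: 53.73·0.5207 + 131.6·0.9950 + 115.4·0.3272 = 196.7 pbw (target 196.6 pbw)
  ZrO2: 115.4·0.6718 = 77.53 pbw (target 77.50 pbw)
  PbO: 110.6·0.9769 = 108.0 pbw (target 108.0 pbw)
  Al2O3: 131.6·0.003000 = 0.3948 pbw (target 0.3948 pbw)
  B2O3: 38.06·0.5625 = 21.41 pbw (target 21.41 pbw)
The glass-mass cross-check: net batch after ignition = 500.0 pbw (the targets, summed, come to 500.0 pbw; stated basis 500.0 pbw — a pure rounding effect).
Batch grand total — Σ batch = 576.2 pbw; LOI removed, Σ of batch·LOI: 76.16 pbw; the yield ratio, glass ÷ batch: 86.78%.

Revised batch per 500.0 pbw frit:
  Aragonite: 126.8 pbw
  Minium: 110.6 pbw
  Orthoboric acid: 38.06 pbw
  Wollastonite: 53.73 pbw
  Sand: 131.6 pbw
  Zircon: 115.4 pbw
Total batch = 576.2 pbw; LOI loss = 76.16 pbw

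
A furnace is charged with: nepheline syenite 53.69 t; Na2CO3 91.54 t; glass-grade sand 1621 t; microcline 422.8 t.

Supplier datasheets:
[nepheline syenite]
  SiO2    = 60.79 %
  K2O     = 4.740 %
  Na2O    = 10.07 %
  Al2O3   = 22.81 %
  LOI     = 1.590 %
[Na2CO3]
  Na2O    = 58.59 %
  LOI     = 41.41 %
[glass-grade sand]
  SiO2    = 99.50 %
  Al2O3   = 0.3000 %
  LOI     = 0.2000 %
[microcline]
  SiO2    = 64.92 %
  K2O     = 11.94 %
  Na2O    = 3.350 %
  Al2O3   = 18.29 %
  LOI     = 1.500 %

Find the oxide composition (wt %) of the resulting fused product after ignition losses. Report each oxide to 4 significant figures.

Glass mass = 2141 t (batch 2189 − LOI 48.34).
Composition: SiO2 89.69%, K2O 2.477%, Na2O 3.420%, Al2O3 4.412%

The whole derivation runs at full float precision throughout; values along the way are shown, with 4-significant-figure rounding, between the steps; every reported value is rounded once only. The derived quantities, which include yield, ignition loss, net glass mass, the totals, four oxide percentages, are re-derived at exact precision, as they appear in question or answer, from the weighed amounts at 2141 t of glass.
Mass of each oxide from the mix:
  SiO2: 53.69·0.6079 + 1621·0.9950 + 422.8·0.6492 = 1920 t
  K2O: 53.69·0.04740 + 422.8·0.1194 = 53.03 t
  Na2O: 53.69·0.1007 + 91.54·0.5859 + 422.8·0.03350 = 73.20 t
  Al2O3: 53.69·0.2281 + 1621·0.003000 + 422.8·0.1829 = 94.44 t
LOI: 53.69·0.01590 + 91.54·0.4141 + 1621·0.002000 + 422.8·0.01500 = 48.34 t
Glass mass = batch − LOI = 2189 − 48.34 = 2141 t (matching Σ of the oxides)
oxide / glass × 100 gives the wt %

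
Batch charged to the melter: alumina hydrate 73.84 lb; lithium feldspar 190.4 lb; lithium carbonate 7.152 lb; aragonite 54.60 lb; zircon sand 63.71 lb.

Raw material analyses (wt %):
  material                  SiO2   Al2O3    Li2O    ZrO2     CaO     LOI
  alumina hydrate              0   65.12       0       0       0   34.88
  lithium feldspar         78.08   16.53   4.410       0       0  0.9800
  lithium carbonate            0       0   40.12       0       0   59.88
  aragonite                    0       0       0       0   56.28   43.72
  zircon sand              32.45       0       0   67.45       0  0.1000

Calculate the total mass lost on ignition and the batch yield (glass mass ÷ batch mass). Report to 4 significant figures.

Values along the way are shown (rounded to four significant figures) when written out — each numeric step keeps full float precision from start to finish — a single rounding completes every reported number. The derived quantities are recomputed from the batch weights on 333.9 lb of glass in exact precision (the totals, ignition loss, net glass mass, the yield, the five compositions), as given in question or answer.
Per-material ignition loss:
  alumina hydrate: 73.84 × 0.3488 = 25.76 lb
  lithium feldspar: 190.4 × 0.009800 = 1.866 lb
  lithium carbonate: 7.152 × 0.5988 = 4.283 lb
  aragonite: 54.60 × 0.4372 = 23.87 lb
  zircon sand: 63.71 × 0.001000 = 0.06371 lb
Total LOI = 55.84 lb
Glass = batch − LOI = 389.7 − 55.84 = 333.9 lb

LOI loss = 55.84 lb; glass = 333.9 lb; yield = 85.67%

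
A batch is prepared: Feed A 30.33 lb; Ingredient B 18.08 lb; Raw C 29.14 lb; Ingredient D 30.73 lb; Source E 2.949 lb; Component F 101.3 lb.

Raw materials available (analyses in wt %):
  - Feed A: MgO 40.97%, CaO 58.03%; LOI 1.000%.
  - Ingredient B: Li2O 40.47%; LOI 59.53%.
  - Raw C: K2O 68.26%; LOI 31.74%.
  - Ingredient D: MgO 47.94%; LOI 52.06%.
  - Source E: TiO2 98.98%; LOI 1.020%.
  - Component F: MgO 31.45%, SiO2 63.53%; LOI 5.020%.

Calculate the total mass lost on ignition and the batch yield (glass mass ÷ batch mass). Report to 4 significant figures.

LOI loss = 41.43 lb; glass = 171.1 lb; yield = 80.51%

The intermediate values are displayed (rounded to four significant figures) between the steps; all internal work runs at exact precision throughout; every reported figure is rounded just once. The derived quantities, which include net glass mass, six oxide percentages, LOI, totals, the yield, are carried at full precision, as quoted within the question or the answer, using the weight values for 171.1 lb of glass.
Each material's LOI contribution:
  Feed A: 30.33 × 0.01000 = 0.3033 lb
  Ingredient B: 18.08 × 0.5953 = 10.76 lb
  Raw C: 29.14 × 0.3174 = 9.249 lb
  Ingredient D: 30.73 × 0.5206 = 16.00 lb
  Source E: 2.949 × 0.01020 = 0.03008 lb
  Component F: 101.3 × 0.05020 = 5.085 lb
Total LOI = 41.43 lb
Glass = batch − LOI = 212.5 − 41.43 = 171.1 lb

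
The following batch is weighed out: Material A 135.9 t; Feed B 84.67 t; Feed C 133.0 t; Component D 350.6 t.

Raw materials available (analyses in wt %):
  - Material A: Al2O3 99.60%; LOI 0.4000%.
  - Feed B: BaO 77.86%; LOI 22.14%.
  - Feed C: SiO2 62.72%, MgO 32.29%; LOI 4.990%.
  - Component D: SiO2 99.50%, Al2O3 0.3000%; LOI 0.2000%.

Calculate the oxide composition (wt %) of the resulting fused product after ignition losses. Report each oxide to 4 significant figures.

The working math keeps full precision end to end. Values along the way are printed (rounded to 4 significant figures) at each printed step; each reported value takes just one rounding — derived quantities are carried from the batch weights at 677.5 t of glass at full precision (net glass mass, the yield, the four compositions, totals, ignition loss) precisely as stated by the problem or the answer.
Oxide masses out of the charge:
  BaO: 84.67·0.7786 = 65.92 t
  SiO2: 133.0·0.6272 + 350.6·0.9950 = 432.3 t
  Al2O3: 135.9·0.9960 + 350.6·0.003000 = 136.4 t
  MgO: 133.0·0.3229 = 42.95 t
LOI: 135.9·0.004000 + 84.67·0.2214 + 133.0·0.04990 + 350.6·0.002000 = 26.63 t
Glass = total batch minus LOI = 704.2 − 26.63 = 677.5 t (the oxide masses sum to this)
percent by weight: oxide/glass ×100

Glass mass = 677.5 t (batch 704.2 − LOI 26.63).
Composition: BaO 9.730%, SiO2 63.80%, Al2O3 20.13%, MgO 6.338%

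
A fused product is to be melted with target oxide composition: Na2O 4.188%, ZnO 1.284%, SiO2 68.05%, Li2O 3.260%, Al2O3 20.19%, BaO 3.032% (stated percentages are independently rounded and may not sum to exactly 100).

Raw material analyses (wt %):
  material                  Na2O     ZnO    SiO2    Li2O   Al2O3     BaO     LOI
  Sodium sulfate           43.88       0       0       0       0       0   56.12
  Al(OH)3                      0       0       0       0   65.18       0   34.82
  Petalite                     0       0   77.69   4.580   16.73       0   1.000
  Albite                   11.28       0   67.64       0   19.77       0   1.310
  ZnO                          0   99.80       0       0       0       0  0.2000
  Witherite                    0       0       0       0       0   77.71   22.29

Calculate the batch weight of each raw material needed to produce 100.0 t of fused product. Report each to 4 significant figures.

Mid-chain values are shown rounded to 4 significant figures within the worked lines; every computation maintains exact precision through the solve; every reported result includes exactly one rounding; derived quantities are rebuilt in full precision (the yield, the totals, ignition loss, glass mass, the six compositions) from the weighed amounts for 100.0 t of glass as given in problem or answer.
Target oxide masses per 100.0 t fused product:
  Na2O: 4.188% × 100.0 = 4.188 t
  ZnO: 1.284% × 100.0 = 1.284 t
  SiO2: 68.05% × 100.0 = 68.05 t
  Li2O: 3.260% × 100.0 = 3.260 t
  Al2O3: 20.19% × 100.0 = 20.19 t
  BaO: 3.032% × 100.0 = 3.032 t
Mass-balance tally per oxide from the weights as reported, versus the basis set out (each sum matches its target mass exact up to rounding of places):
  Na2O: 4.698·0.4388 + 18.85·0.1128 = 4.188 t (target 4.188 t)
  ZnO: 1.287·0.9980 = 1.284 t (target 1.284 t)
  SiO2: 71.18·0.7769 + 18.85·0.6764 = 68.05 t (target 68.05 t)
  Li2O: 71.18·0.04580 = 3.260 t (target 3.260 t)
  Al2O3: 6.988·0.6518 + 71.18·0.1673 + 18.85·0.1977 = 20.19 t (target 20.19 t)
  BaO: 3.902·0.7771 = 3.032 t (target 3.032 t)
Mass balance on the glass: net batch after ignition = 100.0 t (the Σ of target masses is 100.0 t; against the stated basis, 100.0 t — a pure rounding effect).
Whole-batch sum: Σ batch = 106.9 t; Σ batch·LOI gives LOI loss = 6.901 t; yield = glass ÷ total batch = 93.54%.

Batch per 100.0 t fused product:
  Sodium sulfate: 4.698 t
  Al(OH)3: 6.988 t
  Petalite: 71.18 t
  Albite: 18.85 t
  ZnO: 1.287 t
  Witherite: 3.902 t
Total batch = 106.9 t; LOI loss = 6.901 t; yield = 93.54%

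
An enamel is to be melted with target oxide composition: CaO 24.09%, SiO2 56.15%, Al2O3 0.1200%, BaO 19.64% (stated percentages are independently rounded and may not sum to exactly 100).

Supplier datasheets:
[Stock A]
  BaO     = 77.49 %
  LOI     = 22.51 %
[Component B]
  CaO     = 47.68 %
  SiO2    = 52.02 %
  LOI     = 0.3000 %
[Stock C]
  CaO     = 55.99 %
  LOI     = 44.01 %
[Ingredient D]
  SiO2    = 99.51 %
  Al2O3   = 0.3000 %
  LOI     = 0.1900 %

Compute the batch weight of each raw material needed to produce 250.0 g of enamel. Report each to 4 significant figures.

Batch per 250.0 g enamel:
  Stock A: 63.36 g
  Component B: 78.56 g
  Stock C: 40.67 g
  Ingredient D: 100.0 g
Total batch = 282.6 g; LOI loss = 32.59 g; yield = 88.47%

Intermediates are printed with 4-significant-figure rounding alongside each step. Every computation runs at full float precision end to end; each reported number includes exactly one rounding; all derived quantities are computed in full precision (four oxide percentages, ignition loss, net glass mass, the yield, the totals) from the batch weights for 250.0 g of glass, as quoted within problem or answer.
Target masses of each oxide per 250.0 g enamel:
  CaO: 24.09% × 250.0 = 60.22 g
  SiO2: 56.15% × 250.0 = 140.4 g
  Al2O3: 0.1200% × 250.0 = 0.3000 g
  BaO: 19.64% × 250.0 = 49.10 g
Verifying the oxide balance working from each reported weight, per the basis as stated (each sum matches its target mass modulo rounding of the values):
  CaO: 78.56·0.4768 + 40.67·0.5599 = 60.23 g (target 60.22 g)
  SiO2: 78.56·0.5202 + 100.0·0.9951 = 140.4 g (target 140.4 g)
  Al2O3: 100.0·0.003000 = 0.3000 g (target 0.3000 g)
  BaO: 63.36·0.7749 = 49.10 g (target 49.10 g)
The glass-mass cross-check: total charge less LOI = 250.0 g (targets for the oxides total 250.0 g; basis as stated: 250.0 g — gaps are rounding artifacts).
Batch total: Σ batch = 282.6 g; ignition loss, Σ(batch × LOI) = 32.59 g; glass ÷ batch gives a yield of 88.47%.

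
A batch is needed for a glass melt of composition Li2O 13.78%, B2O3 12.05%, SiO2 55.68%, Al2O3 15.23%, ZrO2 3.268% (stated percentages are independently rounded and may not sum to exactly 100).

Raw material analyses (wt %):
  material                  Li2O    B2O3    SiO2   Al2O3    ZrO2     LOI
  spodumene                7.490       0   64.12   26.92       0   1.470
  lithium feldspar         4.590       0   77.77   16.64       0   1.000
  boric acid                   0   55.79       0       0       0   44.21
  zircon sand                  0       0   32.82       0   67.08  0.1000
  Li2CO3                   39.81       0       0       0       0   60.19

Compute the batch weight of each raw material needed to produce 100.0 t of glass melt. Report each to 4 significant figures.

The whole derivation holds exact precision through the solve. Working values are printed, rounded to 4 significant digits, within the worked lines; every reported result is rounded once only — the derived quantities are recomputed from the batch weights at 100.0 t of glass at exact precision (the five compositions, glass mass, ignition loss, the totals, the yield), exactly as shown in the problem or answer text.
Per-oxide target masses for 100.0 t glass melt:
  Li2O: 13.78% × 100.0 = 13.78 t
  B2O3: 12.05% × 100.0 = 12.05 t
  SiO2: 55.68% × 100.0 = 55.68 t
  Al2O3: 15.23% × 100.0 = 15.23 t
  ZrO2: 3.268% × 100.0 = 3.268 t
Mass-balance tally per oxide from the weights as reported, at the basis given (oxide sums agree with the targets modulo rounding of the values):
  Li2O: 27.72·0.07490 + 46.69·0.04590 + 24.02·0.3981 = 13.78 t (target 13.78 t)
  B2O3: 21.60·0.5579 = 12.05 t (target 12.05 t)
  SiO2: 27.72·0.6412 + 46.69·0.7777 + 4.872·0.3282 = 55.68 t (target 55.68 t)
  Al2O3: 27.72·0.2692 + 46.69·0.1664 = 15.23 t (target 15.23 t)
  ZrO2: 4.872·0.6708 = 3.268 t (target 3.268 t)
Mass balance on the glass: total batch − LOI = 100.0 t (oxide target masses add up to 100.0 t; with the basis standing at 100.0 t — deltas are rounding alone).
Summing the batch: Σ batch = 124.9 t; loss to ignition Σ batch·LOI = 24.89 t; the yield ratio, glass ÷ batch: 80.08%.

Batch per 100.0 t glass melt:
  spodumene: 27.72 t
  lithium feldspar: 46.69 t
  boric acid: 21.60 t
  zircon sand: 4.872 t
  Li2CO3: 24.02 t
Total batch = 124.9 t; LOI loss = 24.89 t; yield = 80.08%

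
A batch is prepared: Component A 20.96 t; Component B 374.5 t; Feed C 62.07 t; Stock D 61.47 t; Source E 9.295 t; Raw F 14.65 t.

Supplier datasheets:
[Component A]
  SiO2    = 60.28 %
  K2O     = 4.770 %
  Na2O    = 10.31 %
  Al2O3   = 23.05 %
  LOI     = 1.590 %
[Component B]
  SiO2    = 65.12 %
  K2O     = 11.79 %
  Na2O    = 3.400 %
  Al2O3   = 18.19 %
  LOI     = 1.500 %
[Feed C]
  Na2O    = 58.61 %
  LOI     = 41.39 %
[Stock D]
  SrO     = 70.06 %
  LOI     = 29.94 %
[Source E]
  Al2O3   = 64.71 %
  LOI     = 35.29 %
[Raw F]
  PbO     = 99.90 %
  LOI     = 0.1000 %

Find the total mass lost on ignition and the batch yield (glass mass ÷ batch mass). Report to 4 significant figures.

Full precision is carried from first step to last. Intermediates appear rounded to four significant digits in the working; a single rounding yields every reported figure — derived quantities (LOI, totals, glass mass, six oxide percentages, the yield) are re-derived in full float precision from the weighed amounts at 489.6 t of glass as given in the problem or answer text.
Per-material ignition loss:
  Component A: 20.96 × 0.01590 = 0.3333 t
  Component B: 374.5 × 0.01500 = 5.617 t
  Feed C: 62.07 × 0.4139 = 25.69 t
  Stock D: 61.47 × 0.2994 = 18.40 t
  Source E: 9.295 × 0.3529 = 3.280 t
  Raw F: 14.65 × 0.001000 = 0.01465 t
Total LOI = 53.34 t
Glass = batch − LOI = 542.9 − 53.34 = 489.6 t

LOI loss = 53.34 t; glass = 489.6 t; yield = 90.18%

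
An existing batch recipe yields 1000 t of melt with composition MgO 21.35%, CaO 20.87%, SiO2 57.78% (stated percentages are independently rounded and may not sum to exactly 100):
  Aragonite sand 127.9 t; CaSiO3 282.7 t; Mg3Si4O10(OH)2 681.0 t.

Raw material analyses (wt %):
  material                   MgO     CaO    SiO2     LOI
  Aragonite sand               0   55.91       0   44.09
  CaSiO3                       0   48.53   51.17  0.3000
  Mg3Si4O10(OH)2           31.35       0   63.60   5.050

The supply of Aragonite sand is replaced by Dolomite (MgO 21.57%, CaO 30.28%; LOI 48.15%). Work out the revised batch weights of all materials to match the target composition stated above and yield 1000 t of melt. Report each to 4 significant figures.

All arithmetic maintains full precision in all steps — intermediates are printed (rounded to four significant figures) in the working — a single rounding yields every reported result; derived quantities are computed in full precision (the yield, three oxide percentages, LOI, the totals, net glass mass) starting from the weights at 1000 t of glass as given in question or answer.
Per-oxide target masses for 1000 t melt:
  MgO: 21.35% × 1000 = 213.5 t
  CaO: 20.87% × 1000 = 208.7 t
  SiO2: 57.78% × 1000 = 577.8 t
Balance tally, oxide-wise, with the batch weights as given, at the basis given (sums match the target masses given rounding of the digits):
  MgO: 99.60·0.2157 + 612.5·0.3135 = 213.5 t (target 213.5 t)
  CaO: 99.60·0.3028 + 367.9·0.4853 = 208.7 t (target 208.7 t)
  SiO2: 367.9·0.5117 + 612.5·0.6360 = 577.8 t (target 577.8 t)
Glass-mass bookkeeping: whole batch net of LOI = 1000 t (per-oxide target masses sum to 1000 t; stated basis 1000 t — a pure rounding effect).
Batch total: Σ batch = 1080 t; loss to ignition Σ batch·LOI = 79.99 t; yield: glass divided by total = 92.59%.

Revised batch per 1000 t melt:
  Dolomite: 99.60 t
  CaSiO3: 367.9 t
  Mg3Si4O10(OH)2: 612.5 t
Total batch = 1080 t; LOI loss = 79.99 t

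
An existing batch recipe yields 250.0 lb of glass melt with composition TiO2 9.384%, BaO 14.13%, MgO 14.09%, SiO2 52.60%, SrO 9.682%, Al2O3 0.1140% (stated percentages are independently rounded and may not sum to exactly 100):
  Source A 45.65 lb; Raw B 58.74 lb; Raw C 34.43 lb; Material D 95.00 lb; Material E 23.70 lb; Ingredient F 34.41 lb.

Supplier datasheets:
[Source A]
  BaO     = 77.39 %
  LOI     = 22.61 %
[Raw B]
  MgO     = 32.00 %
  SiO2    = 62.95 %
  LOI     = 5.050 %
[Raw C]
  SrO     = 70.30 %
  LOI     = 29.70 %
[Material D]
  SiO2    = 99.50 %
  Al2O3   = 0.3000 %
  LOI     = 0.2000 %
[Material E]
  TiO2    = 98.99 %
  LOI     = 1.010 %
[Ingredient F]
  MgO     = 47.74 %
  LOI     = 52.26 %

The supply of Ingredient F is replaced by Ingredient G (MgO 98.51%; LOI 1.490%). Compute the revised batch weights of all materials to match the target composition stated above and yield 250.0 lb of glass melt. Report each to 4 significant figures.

Revised batch per 250.0 lb glass melt:
  Source A: 45.65 lb
  Raw B: 58.74 lb
  Raw C: 34.43 lb
  Material D: 95.00 lb
  Material E: 23.70 lb
  Ingredient G: 16.68 lb
Total batch = 274.2 lb; LOI loss = 24.19 lb

All internal work carries full precision from first step to last. Values along the way are displayed, rounded to 4 significant digits, as written. Exactly one rounding is applied to each reported figure. All derived quantities, including the yield, totals, ignition loss, glass mass, six oxide percentages, are re-derived from the weighed amounts on 250.0 lb of glass at full float precision precisely as stated by problem or answer.
Oxide-by-oxide targets in 250.0 lb glass melt:
  TiO2: 9.384% × 250.0 = 23.46 lb
  BaO: 14.13% × 250.0 = 35.33 lb
  MgO: 14.09% × 250.0 = 35.22 lb
  SiO2: 52.60% × 250.0 = 131.5 lb
  SrO: 9.682% × 250.0 = 24.20 lb
  Al2O3: 0.1140% × 250.0 = 0.2850 lb
A balance pass over the oxides, with the batch weights as given, under the basis named above (target by target, the sums agree up to rounding of the answer):
  TiO2: 23.70·0.9899 = 23.46 lb (target 23.46 lb)
  BaO: 45.65·0.7739 = 35.33 lb (target 35.33 lb)
  MgO: 58.74·0.3200 + 16.68·0.9851 = 35.23 lb (target 35.22 lb)
  SiO2: 58.74·0.6295 + 95.00·0.9950 = 131.5 lb (target 131.5 lb)
  SrO: 34.43·0.7030 = 24.20 lb (target 24.20 lb)
  Al2O3: 95.00·0.003000 = 0.2850 lb (target 0.2850 lb)
Glass-mass closure: the batch minus its LOI: 250.0 lb (summing oxide targets gives 250.0 lb; basis as stated: 250.0 lb — gaps are rounding artifacts).
Whole-batch sum: Σ batch = 274.2 lb; LOI loss = Σ batch·LOI = 24.19 lb; the yield ratio, glass ÷ batch: 91.18%.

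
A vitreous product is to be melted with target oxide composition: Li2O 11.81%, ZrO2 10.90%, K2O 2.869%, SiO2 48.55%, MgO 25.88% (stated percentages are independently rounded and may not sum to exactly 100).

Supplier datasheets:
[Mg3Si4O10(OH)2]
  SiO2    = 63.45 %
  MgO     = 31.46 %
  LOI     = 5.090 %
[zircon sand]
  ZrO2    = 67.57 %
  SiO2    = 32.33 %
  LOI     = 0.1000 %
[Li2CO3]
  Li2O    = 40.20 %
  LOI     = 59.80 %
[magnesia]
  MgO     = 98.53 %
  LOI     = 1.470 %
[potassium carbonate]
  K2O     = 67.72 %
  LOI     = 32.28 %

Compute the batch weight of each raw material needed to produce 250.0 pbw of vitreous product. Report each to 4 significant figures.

Batch per 250.0 pbw vitreous product:
  Mg3Si4O10(OH)2: 170.7 pbw
  zircon sand: 40.33 pbw
  Li2CO3: 73.45 pbw
  magnesia: 11.15 pbw
  potassium carbonate: 10.59 pbw
Total batch = 306.2 pbw; LOI loss = 56.23 pbw; yield = 81.64%

Intermediates are printed, rounded to four significant digits, in the working; the working math keeps exact precision through the solve; exactly one rounding is applied to each reported result. Derived quantities (the five compositions, totals, ignition loss, glass mass, the yield) are carried starting from the weights on 250.0 pbw of glass in full precision exactly as printed in question or answer.
Target oxide masses per 250.0 pbw vitreous product:
  Li2O: 11.81% × 250.0 = 29.52 pbw
  ZrO2: 10.90% × 250.0 = 27.25 pbw
  K2O: 2.869% × 250.0 = 7.172 pbw
  SiO2: 48.55% × 250.0 = 121.4 pbw
  MgO: 25.88% × 250.0 = 64.70 pbw
Checking each oxide sum given the weights on record, relative to the basis at hand (every target is met by its sum net of answer rounding effects):
  Li2O: 73.45·0.4020 = 29.53 pbw (target 29.52 pbw)
  ZrO2: 40.33·0.6757 = 27.25 pbw (target 27.25 pbw)
  K2O: 10.59·0.6772 = 7.172 pbw (target 7.172 pbw)
  SiO2: 170.7·0.6345 + 40.33·0.3233 = 121.3 pbw (target 121.4 pbw)
  MgO: 170.7·0.3146 + 11.15·0.9853 = 64.69 pbw (target 64.70 pbw)
Glass mass check: whole batch net of LOI = 250.0 pbw (oxide target masses add up to 250.0 pbw; against the stated basis, 250.0 pbw — any gap is answer rounding).
Whole-batch sum: Σ batch = 306.2 pbw; Σ batch·LOI gives LOI loss = 56.23 pbw; yield = glass ÷ total batch = 81.64%.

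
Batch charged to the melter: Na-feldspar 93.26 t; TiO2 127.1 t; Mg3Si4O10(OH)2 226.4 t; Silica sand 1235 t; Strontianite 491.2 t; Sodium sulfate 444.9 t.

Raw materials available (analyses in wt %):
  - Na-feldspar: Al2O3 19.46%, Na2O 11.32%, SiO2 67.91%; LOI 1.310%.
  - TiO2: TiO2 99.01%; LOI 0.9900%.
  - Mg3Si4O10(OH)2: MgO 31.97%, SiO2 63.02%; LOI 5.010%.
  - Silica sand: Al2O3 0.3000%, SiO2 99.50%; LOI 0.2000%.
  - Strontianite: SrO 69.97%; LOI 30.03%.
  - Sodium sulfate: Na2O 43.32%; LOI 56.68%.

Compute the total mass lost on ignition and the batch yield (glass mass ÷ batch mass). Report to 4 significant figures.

The working math carries full float precision from start to finish; in-progress results are shown rounded off to 4 significant digits in the working; each reported figure takes just one rounding — derived quantities (LOI, glass mass, the six compositions, totals, yield) are carried in full precision from the weighed amounts per 2202 t of glass, as they appear in the problem or answer text.
Each material's LOI contribution:
  Na-feldspar: 93.26 × 0.01310 = 1.222 t
  TiO2: 127.1 × 0.009900 = 1.258 t
  Mg3Si4O10(OH)2: 226.4 × 0.05010 = 11.34 t
  Silica sand: 1235 × 0.002000 = 2.470 t
  Strontianite: 491.2 × 0.3003 = 147.5 t
  Sodium sulfate: 444.9 × 0.5668 = 252.2 t
Total LOI = 416.0 t
Glass = batch − LOI = 2618 − 416.0 = 2202 t

LOI loss = 416.0 t; glass = 2202 t; yield = 84.11%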